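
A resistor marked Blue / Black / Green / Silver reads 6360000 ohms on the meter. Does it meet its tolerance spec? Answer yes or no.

Blue → 6 (first significant figure)
Black → 0 (second significant figure)
Green → ×10^5 multiplier
Silver → ±10% tolerance
60 × 100000 = 6000000 Ω
Allowed range: 5400000 Ω to 6600000 Ω.
6360000 ohms lies inside that range.

yes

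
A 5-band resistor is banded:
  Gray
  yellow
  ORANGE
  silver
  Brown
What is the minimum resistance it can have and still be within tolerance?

Grey → 8 (first significant figure)
Yellow → 4 (second significant figure)
Orange → 3 (third significant figure)
Silver → ×0.01 multiplier
Brown → ±1% tolerance
843 × 0.01 = 8.43 Ω
Minimum = 8.43 × (1 − 1/100) = 8.3457 Ω.

8.3457 Ω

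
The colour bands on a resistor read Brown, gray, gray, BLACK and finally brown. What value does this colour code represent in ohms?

Brown → 1 (first significant figure)
Grey → 8 (second significant figure)
Grey → 8 (third significant figure)
Black → ×1 multiplier
188 × 1 = 188 Ω

188 Ω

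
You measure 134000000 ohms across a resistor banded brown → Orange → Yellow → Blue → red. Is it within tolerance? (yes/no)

Brown → 1 (first significant figure)
Orange → 3 (second significant figure)
Yellow → 4 (third significant figure)
Blue → ×10^6 multiplier
Red → ±2% tolerance
134 × 1000000 = 134000000 Ω
Allowed range: 131320000 Ω to 136680000 Ω.
134000000 ohms lies inside that range.

yes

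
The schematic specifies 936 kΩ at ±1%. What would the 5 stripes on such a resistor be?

white, orange, blue, orange, brown

936000 Ω = 936 × 10^3.
9 → white
3 → orange
6 → blue
Multiplier 10^3 → orange.
±1% tolerance → brown.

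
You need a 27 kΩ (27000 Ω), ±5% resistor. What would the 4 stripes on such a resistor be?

red, violet, orange, gold

27000 Ω = 27 × 10^3.
2 → red
7 → violet
Multiplier 10^3 → orange.
±5% tolerance → gold.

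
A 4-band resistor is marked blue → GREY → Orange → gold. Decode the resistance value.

Blue → 6 (first significant figure)
Grey → 8 (second significant figure)
Orange → ×10^3 multiplier
68 × 1000 = 68000 Ω

68000 Ω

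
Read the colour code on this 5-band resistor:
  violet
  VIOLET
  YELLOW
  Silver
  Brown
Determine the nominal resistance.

Violet → 7 (first significant figure)
Violet → 7 (second significant figure)
Yellow → 4 (third significant figure)
Silver → ×0.01 multiplier
774 × 0.01 = 7.74 Ω

7.74 Ω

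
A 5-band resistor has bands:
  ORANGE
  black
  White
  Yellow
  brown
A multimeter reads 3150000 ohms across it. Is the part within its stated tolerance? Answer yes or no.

Orange → 3 (first significant figure)
Black → 0 (second significant figure)
White → 9 (third significant figure)
Yellow → ×10^4 multiplier
Brown → ±1% tolerance
309 × 10000 = 3090000 Ω
Allowed range: 3059100 Ω to 3120900 Ω.
3150000 ohms lies outside that range.

no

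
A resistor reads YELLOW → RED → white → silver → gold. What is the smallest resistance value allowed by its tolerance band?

4.0755 Ω

Yellow → 4 (first significant figure)
Red → 2 (second significant figure)
White → 9 (third significant figure)
Silver → ×0.01 multiplier
Gold → ±5% tolerance
429 × 0.01 = 4.29 Ω
Smallest = 4.29 × (1 − 5/100) = 4.0755 Ω.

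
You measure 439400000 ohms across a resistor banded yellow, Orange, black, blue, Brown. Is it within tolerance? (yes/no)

no

Yellow → 4 (first significant figure)
Orange → 3 (second significant figure)
Black → 0 (third significant figure)
Blue → ×10^6 multiplier
Brown → ±1% tolerance
430 × 1000000 = 430000000 Ω
Allowed range: 425700000 Ω to 434300000 Ω.
439400000 ohms lies outside that range.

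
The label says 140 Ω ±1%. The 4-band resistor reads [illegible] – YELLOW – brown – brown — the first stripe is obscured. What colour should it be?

brown

140 Ω = 14 × 10^1.
The first band gives digit 1 of the significand, and 1 is brown.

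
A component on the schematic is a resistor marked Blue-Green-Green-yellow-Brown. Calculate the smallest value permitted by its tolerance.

Blue → 6 (first significant figure)
Green → 5 (second significant figure)
Green → 5 (third significant figure)
Yellow → ×10^4 multiplier
Brown → ±1% tolerance
655 × 10000 = 6550000 Ω
Smallest = 6550000 × (1 − 1/100) = 6484500 Ω.

6484500 Ω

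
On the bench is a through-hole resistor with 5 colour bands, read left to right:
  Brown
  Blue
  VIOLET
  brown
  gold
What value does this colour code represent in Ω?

Brown → 1 (first significant figure)
Blue → 6 (second significant figure)
Violet → 7 (third significant figure)
Brown → ×10 multiplier
167 × 10 = 1670 Ω

1670 Ω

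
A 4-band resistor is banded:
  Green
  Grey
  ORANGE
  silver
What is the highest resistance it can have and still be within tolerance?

Green → 5 (first significant figure)
Grey → 8 (second significant figure)
Orange → ×10^3 multiplier
Silver → ±10% tolerance
58 × 1000 = 58000 Ω
Highest = 58000 × (1 + 10/100) = 63800 Ω.

63800 Ω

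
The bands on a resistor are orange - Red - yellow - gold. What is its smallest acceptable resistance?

304000 Ω

Orange → 3 (first significant figure)
Red → 2 (second significant figure)
Yellow → ×10^4 multiplier
Gold → ±5% tolerance
32 × 10000 = 320000 Ω
Smallest = 320000 × (1 − 5/100) = 304000 Ω.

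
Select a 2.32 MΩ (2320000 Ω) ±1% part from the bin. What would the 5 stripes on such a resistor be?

2320000 Ω = 232 × 10^4.
2 → red
3 → orange
2 → red
Multiplier 10^4 → yellow.
±1% tolerance → brown.

red, orange, red, yellow, brown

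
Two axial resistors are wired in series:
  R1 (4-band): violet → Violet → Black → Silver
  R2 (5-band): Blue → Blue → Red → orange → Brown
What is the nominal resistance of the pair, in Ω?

662077 Ω

R1: violet, violet → 77; black ×1 → 77 Ω.
R2: blue, blue, red → 662; orange ×10^3 → 662000 Ω.
Series: 77 + 662000 = 662077 Ω.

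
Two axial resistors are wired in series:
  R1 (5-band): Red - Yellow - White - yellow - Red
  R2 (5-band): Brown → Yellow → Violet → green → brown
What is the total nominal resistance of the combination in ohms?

17190000 Ω

R1: red, yellow, white → 249; yellow ×10^4 → 2490000 Ω.
R2: brown, yellow, violet → 147; green ×10^5 → 14700000 Ω.
Series: 2490000 + 14700000 = 17190000 Ω.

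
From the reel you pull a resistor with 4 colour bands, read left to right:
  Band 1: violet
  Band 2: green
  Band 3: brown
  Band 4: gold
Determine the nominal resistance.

Violet → 7 (first significant figure)
Green → 5 (second significant figure)
Brown → ×10 multiplier
75 × 10 = 750 Ω

750 Ω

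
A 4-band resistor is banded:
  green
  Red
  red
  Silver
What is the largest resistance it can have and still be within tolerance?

5720 Ω

Green → 5 (first significant figure)
Red → 2 (second significant figure)
Red → ×10^2 multiplier
Silver → ±10% tolerance
52 × 100 = 5200 Ω
Largest = 5200 × (1 + 10/100) = 5720 Ω.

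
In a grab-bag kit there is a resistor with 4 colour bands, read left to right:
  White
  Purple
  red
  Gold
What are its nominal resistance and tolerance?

White → 9 (first significant figure)
Violet → 7 (second significant figure)
Red → ×10^2 multiplier
Gold → ±5% tolerance
97 × 100 = 9700 Ω

9700 Ω ±5%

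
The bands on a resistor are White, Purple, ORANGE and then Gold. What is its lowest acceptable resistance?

White → 9 (first significant figure)
Violet → 7 (second significant figure)
Orange → ×10^3 multiplier
Gold → ±5% tolerance
97 × 1000 = 97000 Ω
Lowest = 97000 × (1 − 5/100) = 92150 Ω.

92150 Ω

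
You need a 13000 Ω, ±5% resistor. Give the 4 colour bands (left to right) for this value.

brown, orange, orange, gold

13000 Ω = 13 × 10^3.
1 → brown
3 → orange
Multiplier 10^3 → orange.
±5% tolerance → gold.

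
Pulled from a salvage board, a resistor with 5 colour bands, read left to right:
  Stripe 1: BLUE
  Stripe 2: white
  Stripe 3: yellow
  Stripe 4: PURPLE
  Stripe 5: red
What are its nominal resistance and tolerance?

6940000000 Ω ±2%

Blue → 6 (first significant figure)
White → 9 (second significant figure)
Yellow → 4 (third significant figure)
Violet → ×10^7 multiplier
Red → ±2% tolerance
694 × 10000000 = 6940000000 Ω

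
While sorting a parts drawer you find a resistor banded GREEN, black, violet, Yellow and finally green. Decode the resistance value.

5070000 Ω

Green → 5 (first significant figure)
Black → 0 (second significant figure)
Violet → 7 (third significant figure)
Yellow → ×10^4 multiplier
507 × 10000 = 5070000 Ω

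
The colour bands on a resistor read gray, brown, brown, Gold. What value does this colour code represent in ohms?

810 Ω

Grey → 8 (first significant figure)
Brown → 1 (second significant figure)
Brown → ×10 multiplier
81 × 10 = 810 Ω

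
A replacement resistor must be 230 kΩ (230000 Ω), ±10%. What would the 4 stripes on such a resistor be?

230000 Ω = 23 × 10^4.
2 → red
3 → orange
Multiplier 10^4 → yellow.
±10% tolerance → silver.

red, orange, yellow, silver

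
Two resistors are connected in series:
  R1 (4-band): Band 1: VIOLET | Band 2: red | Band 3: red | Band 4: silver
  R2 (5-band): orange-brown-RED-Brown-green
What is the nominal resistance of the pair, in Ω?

R1: violet, red → 72; red ×10^2 → 7200 Ω.
R2: orange, brown, red → 312; brown ×10 → 3120 Ω.
Series: 7200 + 3120 = 10320 Ω.

10320 Ω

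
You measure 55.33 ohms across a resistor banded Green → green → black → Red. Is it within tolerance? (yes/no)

yes

Green → 5 (first significant figure)
Green → 5 (second significant figure)
Black → ×1 multiplier
Red → ±2% tolerance
55 × 1 = 55 Ω
Allowed range: 53.9 Ω to 56.1 Ω.
55.33 ohms lies inside that range.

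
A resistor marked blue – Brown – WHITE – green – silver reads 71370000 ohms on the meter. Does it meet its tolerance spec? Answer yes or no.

no

Blue → 6 (first significant figure)
Brown → 1 (second significant figure)
White → 9 (third significant figure)
Green → ×10^5 multiplier
Silver → ±10% tolerance
619 × 100000 = 61900000 Ω
Allowed range: 55710000 Ω to 68090000 Ω.
71370000 ohms lies outside that range.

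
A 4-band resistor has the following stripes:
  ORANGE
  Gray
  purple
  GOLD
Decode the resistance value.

Orange → 3 (first significant figure)
Grey → 8 (second significant figure)
Violet → ×10^7 multiplier
38 × 10000000 = 380000000 Ω

380000000 Ω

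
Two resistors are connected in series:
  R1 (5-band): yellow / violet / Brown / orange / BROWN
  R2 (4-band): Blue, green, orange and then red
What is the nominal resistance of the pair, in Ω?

536000 Ω

R1: yellow, violet, brown → 471; orange ×10^3 → 471000 Ω.
R2: blue, green → 65; orange ×10^3 → 65000 Ω.
Series: 471000 + 65000 = 536000 Ω.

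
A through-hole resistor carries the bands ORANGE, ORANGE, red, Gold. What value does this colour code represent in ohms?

3300 Ω

Orange → 3 (first significant figure)
Orange → 3 (second significant figure)
Red → ×10^2 multiplier
33 × 100 = 3300 Ω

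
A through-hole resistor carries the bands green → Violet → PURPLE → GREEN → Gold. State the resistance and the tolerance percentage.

Green → 5 (first significant figure)
Violet → 7 (second significant figure)
Violet → 7 (third significant figure)
Green → ×10^5 multiplier
Gold → ±5% tolerance
577 × 100000 = 57700000 Ω

57700000 Ω ±5%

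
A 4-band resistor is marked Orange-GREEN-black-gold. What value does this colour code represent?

35 Ω

Orange → 3 (first significant figure)
Green → 5 (second significant figure)
Black → ×1 multiplier
35 × 1 = 35 Ω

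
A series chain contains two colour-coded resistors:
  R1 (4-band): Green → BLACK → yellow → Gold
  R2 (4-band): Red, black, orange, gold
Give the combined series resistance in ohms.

R1: green, black → 50; yellow ×10^4 → 500000 Ω.
R2: red, black → 20; orange ×10^3 → 20000 Ω.
Series: 500000 + 20000 = 520000 Ω.

520000 Ω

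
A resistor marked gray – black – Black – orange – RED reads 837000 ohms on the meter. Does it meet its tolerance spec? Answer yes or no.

no

Grey → 8 (first significant figure)
Black → 0 (second significant figure)
Black → 0 (third significant figure)
Orange → ×10^3 multiplier
Red → ±2% tolerance
800 × 1000 = 800000 Ω
Allowed range: 784000 Ω to 816000 Ω.
837000 ohms lies outside that range.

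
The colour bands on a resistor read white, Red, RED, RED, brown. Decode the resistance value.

White → 9 (first significant figure)
Red → 2 (second significant figure)
Red → 2 (third significant figure)
Red → ×10^2 multiplier
922 × 100 = 92200 Ω

92200 Ω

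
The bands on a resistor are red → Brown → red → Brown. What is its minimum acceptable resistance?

Red → 2 (first significant figure)
Brown → 1 (second significant figure)
Red → ×10^2 multiplier
Brown → ±1% tolerance
21 × 100 = 2100 Ω
Minimum = 2100 × (1 − 1/100) = 2079 Ω.

2079 Ω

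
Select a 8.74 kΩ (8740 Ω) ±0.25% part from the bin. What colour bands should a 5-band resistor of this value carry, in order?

8740 Ω = 874 × 10^1.
8 → grey
7 → violet
4 → yellow
Multiplier 10^1 → brown.
±0.25% tolerance → blue.

grey, violet, yellow, brown, blue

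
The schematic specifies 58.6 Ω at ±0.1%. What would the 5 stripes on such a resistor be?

58.6 Ω = 586 × 10^-1.
5 → green
8 → grey
6 → blue
Multiplier 10^-1 → gold.
±0.1% tolerance → violet.

green, grey, blue, gold, violet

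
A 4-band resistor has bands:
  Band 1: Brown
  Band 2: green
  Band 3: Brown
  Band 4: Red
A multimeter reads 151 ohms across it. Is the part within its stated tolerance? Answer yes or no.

Brown → 1 (first significant figure)
Green → 5 (second significant figure)
Brown → ×10 multiplier
Red → ±2% tolerance
15 × 10 = 150 Ω
Allowed range: 147 Ω to 153 Ω.
151 ohms lies inside that range.

yes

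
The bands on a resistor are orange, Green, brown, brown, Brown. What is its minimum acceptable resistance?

3474.9 Ω

Orange → 3 (first significant figure)
Green → 5 (second significant figure)
Brown → 1 (third significant figure)
Brown → ×10 multiplier
Brown → ±1% tolerance
351 × 10 = 3510 Ω
Minimum = 3510 × (1 − 1/100) = 3474.9 Ω.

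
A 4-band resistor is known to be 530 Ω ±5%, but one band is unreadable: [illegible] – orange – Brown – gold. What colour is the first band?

green

530 Ω = 53 × 10^1.
The first band gives digit 5 of the significand, and 5 is green.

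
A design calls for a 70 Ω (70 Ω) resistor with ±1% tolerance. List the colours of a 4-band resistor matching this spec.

70 Ω = 70 × 10^0.
7 → violet
0 → black
Multiplier 10^0 → black.
±1% tolerance → brown.

violet, black, black, brown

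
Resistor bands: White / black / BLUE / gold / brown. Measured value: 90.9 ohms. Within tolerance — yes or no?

White → 9 (first significant figure)
Black → 0 (second significant figure)
Blue → 6 (third significant figure)
Gold → ×0.1 multiplier
Brown → ±1% tolerance
906 × 0.1 = 90.6 Ω
Allowed range: 89.694 Ω to 91.506 Ω.
90.9 ohms lies inside that range.

yes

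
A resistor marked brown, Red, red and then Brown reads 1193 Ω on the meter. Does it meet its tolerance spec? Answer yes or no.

Brown → 1 (first significant figure)
Red → 2 (second significant figure)
Red → ×10^2 multiplier
Brown → ±1% tolerance
12 × 100 = 1200 Ω
Allowed range: 1188 Ω to 1212 Ω.
1193 Ω lies inside that range.

yes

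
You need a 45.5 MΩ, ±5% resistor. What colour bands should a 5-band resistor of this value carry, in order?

yellow, green, green, green, gold

45500000 Ω = 455 × 10^5.
4 → yellow
5 → green
5 → green
Multiplier 10^5 → green.
±5% tolerance → gold.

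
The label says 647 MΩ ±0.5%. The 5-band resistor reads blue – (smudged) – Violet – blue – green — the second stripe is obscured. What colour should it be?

647000000 Ω = 647 × 10^6.
The second band gives digit 4 of the significand, and 4 is yellow.

yellow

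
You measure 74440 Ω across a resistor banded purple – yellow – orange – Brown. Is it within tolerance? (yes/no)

Violet → 7 (first significant figure)
Yellow → 4 (second significant figure)
Orange → ×10^3 multiplier
Brown → ±1% tolerance
74 × 1000 = 74000 Ω
Allowed range: 73260 Ω to 74740 Ω.
74440 Ω lies inside that range.

yes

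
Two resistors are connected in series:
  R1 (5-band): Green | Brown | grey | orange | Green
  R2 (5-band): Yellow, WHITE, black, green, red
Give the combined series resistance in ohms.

49518000 Ω

R1: green, brown, grey → 518; orange ×10^3 → 518000 Ω.
R2: yellow, white, black → 490; green ×10^5 → 49000000 Ω.
Series: 518000 + 49000000 = 49518000 Ω.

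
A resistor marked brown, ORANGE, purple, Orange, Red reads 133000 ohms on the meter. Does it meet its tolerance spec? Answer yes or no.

Brown → 1 (first significant figure)
Orange → 3 (second significant figure)
Violet → 7 (third significant figure)
Orange → ×10^3 multiplier
Red → ±2% tolerance
137 × 1000 = 137000 Ω
Allowed range: 134260 Ω to 139740 Ω.
133000 ohms lies outside that range.

no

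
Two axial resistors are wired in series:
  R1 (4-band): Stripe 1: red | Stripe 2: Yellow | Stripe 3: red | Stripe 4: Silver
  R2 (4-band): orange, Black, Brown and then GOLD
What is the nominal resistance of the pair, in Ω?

2700 Ω

R1: red, yellow → 24; red ×10^2 → 2400 Ω.
R2: orange, black → 30; brown ×10 → 300 Ω.
Series: 2400 + 300 = 2700 Ω.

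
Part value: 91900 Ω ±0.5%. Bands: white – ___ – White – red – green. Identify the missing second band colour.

brown

91900 Ω = 919 × 10^2.
The second band gives digit 1 of the significand, and 1 is brown.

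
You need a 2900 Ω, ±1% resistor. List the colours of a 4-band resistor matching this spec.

2900 Ω = 29 × 10^2.
2 → red
9 → white
Multiplier 10^2 → red.
±1% tolerance → brown.

red, white, red, brown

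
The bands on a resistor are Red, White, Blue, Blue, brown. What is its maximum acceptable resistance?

Red → 2 (first significant figure)
White → 9 (second significant figure)
Blue → 6 (third significant figure)
Blue → ×10^6 multiplier
Brown → ±1% tolerance
296 × 1000000 = 296000000 Ω
Maximum = 296000000 × (1 + 1/100) = 298960000 Ω.

298960000 Ω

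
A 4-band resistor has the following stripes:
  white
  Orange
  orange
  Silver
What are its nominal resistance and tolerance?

93000 Ω ±10%

White → 9 (first significant figure)
Orange → 3 (second significant figure)
Orange → ×10^3 multiplier
Silver → ±10% tolerance
93 × 1000 = 93000 Ω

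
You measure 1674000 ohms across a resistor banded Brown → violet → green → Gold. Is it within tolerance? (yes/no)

Brown → 1 (first significant figure)
Violet → 7 (second significant figure)
Green → ×10^5 multiplier
Gold → ±5% tolerance
17 × 100000 = 1700000 Ω
Allowed range: 1615000 Ω to 1785000 Ω.
1674000 ohms lies inside that range.

yes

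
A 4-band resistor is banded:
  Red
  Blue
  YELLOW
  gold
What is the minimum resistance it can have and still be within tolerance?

Red → 2 (first significant figure)
Blue → 6 (second significant figure)
Yellow → ×10^4 multiplier
Gold → ±5% tolerance
26 × 10000 = 260000 Ω
Minimum = 260000 × (1 − 5/100) = 247000 Ω.

247000 Ω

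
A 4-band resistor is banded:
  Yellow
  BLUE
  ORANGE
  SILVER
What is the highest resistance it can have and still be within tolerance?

Yellow → 4 (first significant figure)
Blue → 6 (second significant figure)
Orange → ×10^3 multiplier
Silver → ±10% tolerance
46 × 1000 = 46000 Ω
Highest = 46000 × (1 + 10/100) = 50600 Ω.

50600 Ω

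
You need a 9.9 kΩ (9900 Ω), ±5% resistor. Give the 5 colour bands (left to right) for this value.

white, white, black, brown, gold

9900 Ω = 990 × 10^1.
9 → white
9 → white
0 → black
Multiplier 10^1 → brown.
±5% tolerance → gold.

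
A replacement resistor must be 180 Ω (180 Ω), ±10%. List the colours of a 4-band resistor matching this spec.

180 Ω = 18 × 10^1.
1 → brown
8 → grey
Multiplier 10^1 → brown.
±10% tolerance → silver.

brown, grey, brown, silver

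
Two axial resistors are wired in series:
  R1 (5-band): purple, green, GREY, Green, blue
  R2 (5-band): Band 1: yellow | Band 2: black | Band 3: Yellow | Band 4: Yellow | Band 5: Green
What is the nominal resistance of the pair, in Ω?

R1: violet, green, grey → 758; green ×10^5 → 75800000 Ω.
R2: yellow, black, yellow → 404; yellow ×10^4 → 4040000 Ω.
Series: 75800000 + 4040000 = 79840000 Ω.

79840000 Ω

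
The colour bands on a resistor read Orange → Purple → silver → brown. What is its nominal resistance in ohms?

0.37 Ω

Orange → 3 (first significant figure)
Violet → 7 (second significant figure)
Silver → ×0.01 multiplier
37 × 0.01 = 0.37 Ω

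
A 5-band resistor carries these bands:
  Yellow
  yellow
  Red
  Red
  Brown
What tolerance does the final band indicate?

±1%

The last band, brown, is the tolerance band.
Brown corresponds to ±1%.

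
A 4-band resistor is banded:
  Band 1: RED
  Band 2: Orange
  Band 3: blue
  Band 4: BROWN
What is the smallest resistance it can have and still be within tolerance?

Red → 2 (first significant figure)
Orange → 3 (second significant figure)
Blue → ×10^6 multiplier
Brown → ±1% tolerance
23 × 1000000 = 23000000 Ω
Smallest = 23000000 × (1 − 1/100) = 22770000 Ω.

22770000 Ω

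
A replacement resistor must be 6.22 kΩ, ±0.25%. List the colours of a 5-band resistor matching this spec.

blue, red, red, brown, blue

6220 Ω = 622 × 10^1.
6 → blue
2 → red
2 → red
Multiplier 10^1 → brown.
±0.25% tolerance → blue.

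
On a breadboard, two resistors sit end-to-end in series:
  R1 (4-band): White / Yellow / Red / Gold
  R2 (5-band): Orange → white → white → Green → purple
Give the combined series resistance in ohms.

39909400 Ω

R1: white, yellow → 94; red ×10^2 → 9400 Ω.
R2: orange, white, white → 399; green ×10^5 → 39900000 Ω.
Series: 9400 + 39900000 = 39909400 Ω.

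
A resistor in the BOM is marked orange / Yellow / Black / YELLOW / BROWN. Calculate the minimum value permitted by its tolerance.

Orange → 3 (first significant figure)
Yellow → 4 (second significant figure)
Black → 0 (third significant figure)
Yellow → ×10^4 multiplier
Brown → ±1% tolerance
340 × 10000 = 3400000 Ω
Minimum = 3400000 × (1 − 1/100) = 3366000 Ω.

3366000 Ω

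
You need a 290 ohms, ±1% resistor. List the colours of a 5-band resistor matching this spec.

290 Ω = 290 × 10^0.
2 → red
9 → white
0 → black
Multiplier 10^0 → black.
±1% tolerance → brown.

red, white, black, black, brown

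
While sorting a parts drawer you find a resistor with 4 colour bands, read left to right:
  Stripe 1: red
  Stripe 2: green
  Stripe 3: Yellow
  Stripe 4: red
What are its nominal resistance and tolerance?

Red → 2 (first significant figure)
Green → 5 (second significant figure)
Yellow → ×10^4 multiplier
Red → ±2% tolerance
25 × 10000 = 250000 Ω

250000 Ω ±2%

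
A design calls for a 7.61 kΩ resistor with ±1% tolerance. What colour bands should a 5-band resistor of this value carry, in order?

7610 Ω = 761 × 10^1.
7 → violet
6 → blue
1 → brown
Multiplier 10^1 → brown.
±1% tolerance → brown.

violet, blue, brown, brown, brown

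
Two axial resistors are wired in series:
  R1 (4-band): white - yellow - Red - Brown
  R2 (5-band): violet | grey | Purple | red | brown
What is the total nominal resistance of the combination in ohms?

88100 Ω

R1: white, yellow → 94; red ×10^2 → 9400 Ω.
R2: violet, grey, violet → 787; red ×10^2 → 78700 Ω.
Series: 9400 + 78700 = 88100 Ω.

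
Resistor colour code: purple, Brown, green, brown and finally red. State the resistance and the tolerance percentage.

Violet → 7 (first significant figure)
Brown → 1 (second significant figure)
Green → 5 (third significant figure)
Brown → ×10 multiplier
Red → ±2% tolerance
715 × 10 = 7150 Ω

7150 Ω ±2%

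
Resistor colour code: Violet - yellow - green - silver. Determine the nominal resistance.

Violet → 7 (first significant figure)
Yellow → 4 (second significant figure)
Green → ×10^5 multiplier
74 × 100000 = 7400000 Ω

7400000 Ω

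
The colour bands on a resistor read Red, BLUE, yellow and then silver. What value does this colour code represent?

Red → 2 (first significant figure)
Blue → 6 (second significant figure)
Yellow → ×10^4 multiplier
26 × 10000 = 260000 Ω

260000 Ω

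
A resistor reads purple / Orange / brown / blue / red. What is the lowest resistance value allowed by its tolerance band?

716380000 Ω

Violet → 7 (first significant figure)
Orange → 3 (second significant figure)
Brown → 1 (third significant figure)
Blue → ×10^6 multiplier
Red → ±2% tolerance
731 × 1000000 = 731000000 Ω
Lowest = 731000000 × (1 − 2/100) = 716380000 Ω.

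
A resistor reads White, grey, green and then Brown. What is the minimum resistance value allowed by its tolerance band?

9702000 Ω

White → 9 (first significant figure)
Grey → 8 (second significant figure)
Green → ×10^5 multiplier
Brown → ±1% tolerance
98 × 100000 = 9800000 Ω
Minimum = 9800000 × (1 − 1/100) = 9702000 Ω.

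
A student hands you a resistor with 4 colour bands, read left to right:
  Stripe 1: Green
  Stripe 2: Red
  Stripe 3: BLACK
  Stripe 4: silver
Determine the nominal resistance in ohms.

52 Ω

Green → 5 (first significant figure)
Red → 2 (second significant figure)
Black → ×1 multiplier
52 × 1 = 52 Ω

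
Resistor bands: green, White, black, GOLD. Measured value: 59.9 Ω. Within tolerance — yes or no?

Green → 5 (first significant figure)
White → 9 (second significant figure)
Black → ×1 multiplier
Gold → ±5% tolerance
59 × 1 = 59 Ω
Allowed range: 56.05 Ω to 61.95 Ω.
59.9 Ω lies inside that range.

yes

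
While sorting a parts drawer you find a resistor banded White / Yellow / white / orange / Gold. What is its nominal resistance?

White → 9 (first significant figure)
Yellow → 4 (second significant figure)
White → 9 (third significant figure)
Orange → ×10^3 multiplier
949 × 1000 = 949000 Ω

949000 Ω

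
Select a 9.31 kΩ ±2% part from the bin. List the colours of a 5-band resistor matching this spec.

9310 Ω = 931 × 10^1.
9 → white
3 → orange
1 → brown
Multiplier 10^1 → brown.
±2% tolerance → red.

white, orange, brown, brown, red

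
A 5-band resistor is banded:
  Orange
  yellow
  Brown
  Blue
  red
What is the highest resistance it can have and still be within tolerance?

Orange → 3 (first significant figure)
Yellow → 4 (second significant figure)
Brown → 1 (third significant figure)
Blue → ×10^6 multiplier
Red → ±2% tolerance
341 × 1000000 = 341000000 Ω
Highest = 341000000 × (1 + 2/100) = 347820000 Ω.

347820000 Ω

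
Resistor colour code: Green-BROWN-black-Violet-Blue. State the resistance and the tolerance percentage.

5100000000 Ω ±0.25%

Green → 5 (first significant figure)
Brown → 1 (second significant figure)
Black → 0 (third significant figure)
Violet → ×10^7 multiplier
Blue → ±0.25% tolerance
510 × 10000000 = 5100000000 Ω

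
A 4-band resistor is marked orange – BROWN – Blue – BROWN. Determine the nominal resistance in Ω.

31000000 Ω

Orange → 3 (first significant figure)
Brown → 1 (second significant figure)
Blue → ×10^6 multiplier
31 × 1000000 = 31000000 Ω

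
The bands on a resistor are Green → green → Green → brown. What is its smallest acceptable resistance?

5445000 Ω

Green → 5 (first significant figure)
Green → 5 (second significant figure)
Green → ×10^5 multiplier
Brown → ±1% tolerance
55 × 100000 = 5500000 Ω
Smallest = 5500000 × (1 − 1/100) = 5445000 Ω.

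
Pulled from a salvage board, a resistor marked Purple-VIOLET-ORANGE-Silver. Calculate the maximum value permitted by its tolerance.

Violet → 7 (first significant figure)
Violet → 7 (second significant figure)
Orange → ×10^3 multiplier
Silver → ±10% tolerance
77 × 1000 = 77000 Ω
Maximum = 77000 × (1 + 10/100) = 84700 Ω.

84700 Ω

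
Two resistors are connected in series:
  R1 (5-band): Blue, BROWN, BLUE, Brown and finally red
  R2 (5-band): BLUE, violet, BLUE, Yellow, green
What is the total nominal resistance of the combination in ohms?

R1: blue, brown, blue → 616; brown ×10 → 6160 Ω.
R2: blue, violet, blue → 676; yellow ×10^4 → 6760000 Ω.
Series: 6160 + 6760000 = 6766160 Ω.

6766160 Ω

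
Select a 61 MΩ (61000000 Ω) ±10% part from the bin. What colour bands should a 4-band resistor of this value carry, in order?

61000000 Ω = 61 × 10^6.
6 → blue
1 → brown
Multiplier 10^6 → blue.
±10% tolerance → silver.

blue, brown, blue, silver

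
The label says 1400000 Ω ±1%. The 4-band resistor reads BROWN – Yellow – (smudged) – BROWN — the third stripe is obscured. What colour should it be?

1400000 Ω = 14 × 10^5.
The third band is the multiplier, 10^5, which is green.

green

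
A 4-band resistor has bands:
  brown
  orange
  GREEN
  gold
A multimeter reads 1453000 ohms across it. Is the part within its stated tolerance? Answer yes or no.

no

Brown → 1 (first significant figure)
Orange → 3 (second significant figure)
Green → ×10^5 multiplier
Gold → ±5% tolerance
13 × 100000 = 1300000 Ω
Allowed range: 1235000 Ω to 1365000 Ω.
1453000 ohms lies outside that range.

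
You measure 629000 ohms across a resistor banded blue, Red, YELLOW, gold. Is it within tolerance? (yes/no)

Blue → 6 (first significant figure)
Red → 2 (second significant figure)
Yellow → ×10^4 multiplier
Gold → ±5% tolerance
62 × 10000 = 620000 Ω
Allowed range: 589000 Ω to 651000 Ω.
629000 ohms lies inside that range.

yes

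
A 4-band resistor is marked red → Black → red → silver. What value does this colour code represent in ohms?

Red → 2 (first significant figure)
Black → 0 (second significant figure)
Red → ×10^2 multiplier
20 × 100 = 2000 Ω

2000 Ω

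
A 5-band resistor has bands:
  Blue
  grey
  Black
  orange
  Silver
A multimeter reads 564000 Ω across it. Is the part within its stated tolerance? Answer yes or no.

Blue → 6 (first significant figure)
Grey → 8 (second significant figure)
Black → 0 (third significant figure)
Orange → ×10^3 multiplier
Silver → ±10% tolerance
680 × 1000 = 680000 Ω
Allowed range: 612000 Ω to 748000 Ω.
564000 Ω lies outside that range.

no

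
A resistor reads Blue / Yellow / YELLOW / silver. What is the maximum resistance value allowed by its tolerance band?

Blue → 6 (first significant figure)
Yellow → 4 (second significant figure)
Yellow → ×10^4 multiplier
Silver → ±10% tolerance
64 × 10000 = 640000 Ω
Maximum = 640000 × (1 + 10/100) = 704000 Ω.

704000 Ω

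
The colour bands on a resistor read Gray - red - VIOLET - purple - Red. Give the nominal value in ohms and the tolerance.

Grey → 8 (first significant figure)
Red → 2 (second significant figure)
Violet → 7 (third significant figure)
Violet → ×10^7 multiplier
Red → ±2% tolerance
827 × 10000000 = 8270000000 Ω

8270000000 Ω ±2%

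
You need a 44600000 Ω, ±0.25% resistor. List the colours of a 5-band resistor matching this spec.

yellow, yellow, blue, green, blue

44600000 Ω = 446 × 10^5.
4 → yellow
4 → yellow
6 → blue
Multiplier 10^5 → green.
±0.25% tolerance → blue.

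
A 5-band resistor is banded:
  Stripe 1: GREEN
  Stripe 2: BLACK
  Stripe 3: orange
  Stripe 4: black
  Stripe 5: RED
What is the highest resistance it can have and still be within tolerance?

Green → 5 (first significant figure)
Black → 0 (second significant figure)
Orange → 3 (third significant figure)
Black → ×1 multiplier
Red → ±2% tolerance
503 × 1 = 503 Ω
Highest = 503 × (1 + 2/100) = 513.06 Ω.

513.06 Ω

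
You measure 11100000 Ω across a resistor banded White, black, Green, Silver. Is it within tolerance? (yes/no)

White → 9 (first significant figure)
Black → 0 (second significant figure)
Green → ×10^5 multiplier
Silver → ±10% tolerance
90 × 100000 = 9000000 Ω
Allowed range: 8100000 Ω to 9900000 Ω.
11100000 Ω lies outside that range.

no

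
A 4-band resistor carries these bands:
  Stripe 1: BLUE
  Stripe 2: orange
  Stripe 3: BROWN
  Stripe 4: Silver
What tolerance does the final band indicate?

The last band, silver, is the tolerance band.
Silver corresponds to ±10%.

±10%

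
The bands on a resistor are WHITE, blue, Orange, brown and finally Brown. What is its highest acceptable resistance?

9726.3 Ω

White → 9 (first significant figure)
Blue → 6 (second significant figure)
Orange → 3 (third significant figure)
Brown → ×10 multiplier
Brown → ±1% tolerance
963 × 10 = 9630 Ω
Highest = 9630 × (1 + 1/100) = 9726.3 Ω.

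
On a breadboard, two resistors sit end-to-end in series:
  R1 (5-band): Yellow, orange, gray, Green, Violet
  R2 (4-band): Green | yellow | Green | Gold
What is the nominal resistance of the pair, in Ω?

R1: yellow, orange, grey → 438; green ×10^5 → 43800000 Ω.
R2: green, yellow → 54; green ×10^5 → 5400000 Ω.
Series: 43800000 + 5400000 = 49200000 Ω.

49200000 Ω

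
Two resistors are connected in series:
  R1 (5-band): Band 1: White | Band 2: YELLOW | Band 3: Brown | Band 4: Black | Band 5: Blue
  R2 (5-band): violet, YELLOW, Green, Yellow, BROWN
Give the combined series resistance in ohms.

R1: white, yellow, brown → 941; black ×1 → 941 Ω.
R2: violet, yellow, green → 745; yellow ×10^4 → 7450000 Ω.
Series: 941 + 7450000 = 7450941 Ω.

7450941 Ω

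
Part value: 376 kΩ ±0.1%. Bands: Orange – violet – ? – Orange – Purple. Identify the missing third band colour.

blue

376000 Ω = 376 × 10^3.
The third band gives digit 6 of the significand, and 6 is blue.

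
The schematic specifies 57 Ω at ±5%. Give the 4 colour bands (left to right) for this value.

57 Ω = 57 × 10^0.
5 → green
7 → violet
Multiplier 10^0 → black.
±5% tolerance → gold.

green, violet, black, gold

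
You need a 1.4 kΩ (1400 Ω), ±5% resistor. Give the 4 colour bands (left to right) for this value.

brown, yellow, red, gold

1400 Ω = 14 × 10^2.
1 → brown
4 → yellow
Multiplier 10^2 → red.
±5% tolerance → gold.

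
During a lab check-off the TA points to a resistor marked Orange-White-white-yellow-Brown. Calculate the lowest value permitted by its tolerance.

Orange → 3 (first significant figure)
White → 9 (second significant figure)
White → 9 (third significant figure)
Yellow → ×10^4 multiplier
Brown → ±1% tolerance
399 × 10000 = 3990000 Ω
Lowest = 3990000 × (1 − 1/100) = 3950100 Ω.

3950100 Ω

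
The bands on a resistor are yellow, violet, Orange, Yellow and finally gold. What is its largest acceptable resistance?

Yellow → 4 (first significant figure)
Violet → 7 (second significant figure)
Orange → 3 (third significant figure)
Yellow → ×10^4 multiplier
Gold → ±5% tolerance
473 × 10000 = 4730000 Ω
Largest = 4730000 × (1 + 5/100) = 4966500 Ω.

4966500 Ω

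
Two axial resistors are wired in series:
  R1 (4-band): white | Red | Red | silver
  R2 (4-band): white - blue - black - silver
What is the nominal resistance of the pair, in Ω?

9296 Ω

R1: white, red → 92; red ×10^2 → 9200 Ω.
R2: white, blue → 96; black ×1 → 96 Ω.
Series: 9200 + 96 = 9296 Ω.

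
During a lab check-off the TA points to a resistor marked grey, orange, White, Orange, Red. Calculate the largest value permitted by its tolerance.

855780 Ω

Grey → 8 (first significant figure)
Orange → 3 (second significant figure)
White → 9 (third significant figure)
Orange → ×10^3 multiplier
Red → ±2% tolerance
839 × 1000 = 839000 Ω
Largest = 839000 × (1 + 2/100) = 855780 Ω.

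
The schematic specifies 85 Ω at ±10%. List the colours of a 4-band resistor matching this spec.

grey, green, black, silver

85 Ω = 85 × 10^0.
8 → grey
5 → green
Multiplier 10^0 → black.
±10% tolerance → silver.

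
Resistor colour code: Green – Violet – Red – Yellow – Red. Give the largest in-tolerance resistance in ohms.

5834400 Ω

Green → 5 (first significant figure)
Violet → 7 (second significant figure)
Red → 2 (third significant figure)
Yellow → ×10^4 multiplier
Red → ±2% tolerance
572 × 10000 = 5720000 Ω
Largest = 5720000 × (1 + 2/100) = 5834400 Ω.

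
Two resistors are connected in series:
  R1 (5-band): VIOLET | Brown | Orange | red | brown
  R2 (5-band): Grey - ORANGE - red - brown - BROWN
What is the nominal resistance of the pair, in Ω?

R1: violet, brown, orange → 713; red ×10^2 → 71300 Ω.
R2: grey, orange, red → 832; brown ×10 → 8320 Ω.
Series: 71300 + 8320 = 79620 Ω.

79620 Ω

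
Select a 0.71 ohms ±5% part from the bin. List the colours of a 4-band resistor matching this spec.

violet, brown, silver, gold

0.71 Ω = 71 × 10^-2.
7 → violet
1 → brown
Multiplier 10^-2 → silver.
±5% tolerance → gold.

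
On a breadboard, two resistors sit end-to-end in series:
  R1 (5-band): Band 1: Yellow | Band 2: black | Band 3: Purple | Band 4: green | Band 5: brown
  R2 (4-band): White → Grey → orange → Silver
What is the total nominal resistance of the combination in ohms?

R1: yellow, black, violet → 407; green ×10^5 → 40700000 Ω.
R2: white, grey → 98; orange ×10^3 → 98000 Ω.
Series: 40700000 + 98000 = 40798000 Ω.

40798000 Ω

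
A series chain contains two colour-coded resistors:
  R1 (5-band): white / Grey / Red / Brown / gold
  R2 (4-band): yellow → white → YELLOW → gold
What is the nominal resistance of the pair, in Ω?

499820 Ω

R1: white, grey, red → 982; brown ×10 → 9820 Ω.
R2: yellow, white → 49; yellow ×10^4 → 490000 Ω.
Series: 9820 + 490000 = 499820 Ω.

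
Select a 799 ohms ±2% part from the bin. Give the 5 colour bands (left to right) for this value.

799 Ω = 799 × 10^0.
7 → violet
9 → white
9 → white
Multiplier 10^0 → black.
±2% tolerance → red.

violet, white, white, black, red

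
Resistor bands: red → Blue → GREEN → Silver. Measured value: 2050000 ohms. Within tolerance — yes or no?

no

Red → 2 (first significant figure)
Blue → 6 (second significant figure)
Green → ×10^5 multiplier
Silver → ±10% tolerance
26 × 100000 = 2600000 Ω
Allowed range: 2340000 Ω to 2860000 Ω.
2050000 ohms lies outside that range.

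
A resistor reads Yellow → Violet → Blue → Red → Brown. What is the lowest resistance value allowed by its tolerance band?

Yellow → 4 (first significant figure)
Violet → 7 (second significant figure)
Blue → 6 (third significant figure)
Red → ×10^2 multiplier
Brown → ±1% tolerance
476 × 100 = 47600 Ω
Lowest = 47600 × (1 − 1/100) = 47124 Ω.

47124 Ω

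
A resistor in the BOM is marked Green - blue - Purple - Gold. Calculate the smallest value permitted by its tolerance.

Green → 5 (first significant figure)
Blue → 6 (second significant figure)
Violet → ×10^7 multiplier
Gold → ±5% tolerance
56 × 10000000 = 560000000 Ω
Smallest = 560000000 × (1 − 5/100) = 532000000 Ω.

532000000 Ω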